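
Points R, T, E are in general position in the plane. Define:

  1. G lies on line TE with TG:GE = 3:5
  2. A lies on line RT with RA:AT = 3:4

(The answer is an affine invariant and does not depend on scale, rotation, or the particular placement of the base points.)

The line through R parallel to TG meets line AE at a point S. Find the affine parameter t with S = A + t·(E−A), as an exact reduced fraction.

t = -3/4

Set R = (0, 0), T = (1, 0), E = (0, 1); any affine frame gives the same invariant.
1. G lies on line TE with TG:GE = 3:5 ⇒ G = (5/8, 3/8)
2. A lies on line RT with RA:AT = 3:4 ⇒ A = (3/7, 0)
through R parallel to TG: direction (-3/8, 3/8); meets AE at S = (3/4, -3/4)
S = A + t·(E−A) with t = -3/4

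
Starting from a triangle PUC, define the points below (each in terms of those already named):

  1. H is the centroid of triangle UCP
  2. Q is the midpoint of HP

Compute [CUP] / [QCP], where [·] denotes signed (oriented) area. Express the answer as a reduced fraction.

[CUP]:[QCP] = -6

Choose coordinates P = (0, 0), U = (1, 0), C = (0, 1).
1. H is the centroid of triangle UCP ⇒ H = (1/3, 1/3)
2. Q is the midpoint of HP ⇒ Q = (1/6, 1/6)
2·[CUP] = -1, 2·[QCP] = 1/6
[CUP]:[QCP] = -1:1/6 = -6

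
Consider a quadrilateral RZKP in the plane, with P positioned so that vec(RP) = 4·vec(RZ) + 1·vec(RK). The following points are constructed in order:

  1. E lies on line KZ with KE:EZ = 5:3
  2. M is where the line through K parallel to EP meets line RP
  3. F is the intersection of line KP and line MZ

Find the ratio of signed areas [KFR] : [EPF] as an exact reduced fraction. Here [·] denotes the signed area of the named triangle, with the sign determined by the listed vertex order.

Work in coordinates with R = (0, 0), Z = (1, 0), K = (0, 1), P = (4, 1).
1. E lies on line KZ with KE:EZ = 5:3 ⇒ E = (5/8, 3/8)
2. M is where the line through K parallel to EP meets line RP ⇒ M = (108/7, 27/7)
3. F is the intersection of line KP and line MZ ⇒ F = (128/27, 1)
2·[KFR] = -128/27, 2·[EPF] = -25/54
[KFR]:[EPF] = -128/27:-25/54 = 256/25

[KFR]:[EPF] = 256/25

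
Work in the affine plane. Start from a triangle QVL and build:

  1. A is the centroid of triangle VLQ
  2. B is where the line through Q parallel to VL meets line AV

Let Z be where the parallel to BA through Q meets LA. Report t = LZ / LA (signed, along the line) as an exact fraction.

Assign Q = (0, 0), V = (1, 0), L = (0, 1) — the answer is frame-independent, so this choice is without loss of generality.
1. A is the centroid of triangle VLQ ⇒ A = (1/3, 1/3)
2. B is where the line through Q parallel to VL meets line AV ⇒ B = (-1, 1)
through Q parallel to BA: direction (4/3, -2/3); meets LA at Z = (2/3, -1/3)
Z = L + t·(A−L) with t = 2

t = 2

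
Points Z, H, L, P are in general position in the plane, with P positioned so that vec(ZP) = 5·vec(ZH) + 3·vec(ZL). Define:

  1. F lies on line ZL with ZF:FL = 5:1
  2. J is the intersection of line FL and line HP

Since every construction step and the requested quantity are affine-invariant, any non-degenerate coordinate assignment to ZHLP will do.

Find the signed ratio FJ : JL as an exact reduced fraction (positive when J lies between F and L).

Work in coordinates with Z = (0, 0), H = (1, 0), L = (0, 1), P = (5, 3).
1. F lies on line ZL with ZF:FL = 5:1 ⇒ F = (0, 5/6)
2. J is the intersection of line FL and line HP ⇒ J = (0, -3/4)
J = F + t·(L−F) with t = -19/2, so FJ:JL = t:(1−t) = -19/2:21/2

FJ:JL = -19/21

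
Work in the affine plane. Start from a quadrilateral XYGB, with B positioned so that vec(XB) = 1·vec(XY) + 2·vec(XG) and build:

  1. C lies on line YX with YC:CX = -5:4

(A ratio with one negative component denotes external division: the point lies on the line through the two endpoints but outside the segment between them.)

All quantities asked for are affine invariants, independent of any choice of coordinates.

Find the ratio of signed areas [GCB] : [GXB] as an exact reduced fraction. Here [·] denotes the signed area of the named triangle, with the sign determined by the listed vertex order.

[GCB]:[GXB] = -3

Work in coordinates with X = (0, 0), Y = (1, 0), G = (0, 1), B = (1, 2).
1. C lies on line YX with YC:CX = -5:4 ⇒ C = (-4, 0)
2·[GCB] = -3, 2·[GXB] = 1
[GCB]:[GXB] = -3:1 = -3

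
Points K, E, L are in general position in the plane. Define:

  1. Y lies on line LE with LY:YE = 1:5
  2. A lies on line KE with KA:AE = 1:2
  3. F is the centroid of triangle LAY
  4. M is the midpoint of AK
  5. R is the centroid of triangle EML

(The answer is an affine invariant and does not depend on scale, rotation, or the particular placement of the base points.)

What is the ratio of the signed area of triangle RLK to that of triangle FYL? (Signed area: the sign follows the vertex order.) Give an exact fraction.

Work in coordinates with K = (0, 0), E = (1, 0), L = (0, 1).
1. Y lies on line LE with LY:YE = 1:5 ⇒ Y = (1/6, 5/6)
2. A lies on line KE with KA:AE = 1:2 ⇒ A = (1/3, 0)
3. F is the centroid of triangle LAY ⇒ F = (1/6, 11/18)
4. M is the midpoint of AK ⇒ M = (1/6, 0)
5. R is the centroid of triangle EML ⇒ R = (7/18, 1/3)
2·[RLK] = 7/18, 2·[FYL] = 1/27
[RLK]:[FYL] = 7/18:1/27 = 21/2

[RLK]:[FYL] = 21/2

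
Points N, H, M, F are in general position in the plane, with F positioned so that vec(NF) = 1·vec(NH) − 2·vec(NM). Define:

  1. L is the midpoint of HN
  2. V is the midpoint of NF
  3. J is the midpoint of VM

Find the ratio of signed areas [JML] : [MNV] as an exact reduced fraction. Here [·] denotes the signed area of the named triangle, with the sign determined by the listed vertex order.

[JML]:[MNV] = -1/2

Work in coordinates with N = (0, 0), H = (1, 0), M = (0, 1), F = (1, -2).
1. L is the midpoint of HN ⇒ L = (1/2, 0)
2. V is the midpoint of NF ⇒ V = (1/2, -1)
3. J is the midpoint of VM ⇒ J = (1/4, 0)
2·[JML] = -1/4, 2·[MNV] = 1/2
[JML]:[MNV] = -1/4:1/2 = -1/2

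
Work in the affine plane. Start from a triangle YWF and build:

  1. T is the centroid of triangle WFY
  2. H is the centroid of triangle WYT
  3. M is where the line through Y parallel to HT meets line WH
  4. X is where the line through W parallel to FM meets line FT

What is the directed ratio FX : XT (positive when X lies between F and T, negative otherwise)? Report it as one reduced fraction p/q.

FX:XT = -8/5

Work in coordinates with Y = (0, 0), W = (1, 0), F = (0, 1).
1. T is the centroid of triangle WFY ⇒ T = (1/3, 1/3)
2. H is the centroid of triangle WYT ⇒ H = (4/9, 1/9)
3. M is where the line through Y parallel to HT meets line WH ⇒ M = (-1/9, 2/9)
4. X is where the line through W parallel to FM meets line FT ⇒ X = (8/9, -7/9)
X = F + t·(T−F) with t = 8/3, so FX:XT = t:(1−t) = 8/3:-5/3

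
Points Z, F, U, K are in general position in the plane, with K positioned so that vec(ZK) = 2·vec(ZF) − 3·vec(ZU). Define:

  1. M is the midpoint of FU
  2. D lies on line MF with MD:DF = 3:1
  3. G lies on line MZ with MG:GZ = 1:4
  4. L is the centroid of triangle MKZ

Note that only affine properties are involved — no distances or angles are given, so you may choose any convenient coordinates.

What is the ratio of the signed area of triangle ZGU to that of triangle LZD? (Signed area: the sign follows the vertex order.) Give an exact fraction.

[ZGU]:[LZD] = -12/25

Choose coordinates Z = (0, 0), F = (1, 0), U = (0, 1), K = (2, -3).
1. M is the midpoint of FU ⇒ M = (1/2, 1/2)
2. D lies on line MF with MD:DF = 3:1 ⇒ D = (7/8, 1/8)
3. G lies on line MZ with MG:GZ = 1:4 ⇒ G = (2/5, 2/5)
4. L is the centroid of triangle MKZ ⇒ L = (5/6, -5/6)
2·[ZGU] = 2/5, 2·[LZD] = -5/6
[ZGU]:[LZD] = 2/5:-5/6 = -12/25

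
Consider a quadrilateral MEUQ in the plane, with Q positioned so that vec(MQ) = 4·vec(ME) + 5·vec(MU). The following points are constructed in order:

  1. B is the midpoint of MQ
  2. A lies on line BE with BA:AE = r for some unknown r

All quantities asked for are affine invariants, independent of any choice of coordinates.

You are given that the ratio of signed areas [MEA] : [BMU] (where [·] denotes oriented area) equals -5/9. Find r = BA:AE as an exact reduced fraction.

r = 5/4

Work in coordinates with M = (0, 0), E = (1, 0), U = (0, 1), Q = (4, 5).
1. B is the midpoint of MQ ⇒ B = (2, 5/2)
2. With BA:AE = r, write λ = r/(r+1) so A = B + λ·(E−B); A is affine-linear in λ
Every point depending on A is an affine combination of A and λ-independent points, so each such coordinate is linear in λ; the λ² term in each signed area is a multiple of (E−B)×(E−B) = 0, so 2·[MEA] and 2·[BMU] are each linear in λ. Evaluating at λ=0 and λ=1:
  2·[MEA] = -5/2·λ + 5/2,   2·[BMU] = -2
So [MEA]:[BMU] = (-5/2·λ + 5/2) / (-2). Setting this equal to -5/9:
  -5/2·λ + 5/2 = -5/9·(-2)  ⇒  λ = 5/9
Then r = λ/(1−λ) = (5/9)/(4/9) = 5/4. Check: with r = 5/4, A = (13/9, 10/9) and [MEA]:[BMU] = -5/9 as required.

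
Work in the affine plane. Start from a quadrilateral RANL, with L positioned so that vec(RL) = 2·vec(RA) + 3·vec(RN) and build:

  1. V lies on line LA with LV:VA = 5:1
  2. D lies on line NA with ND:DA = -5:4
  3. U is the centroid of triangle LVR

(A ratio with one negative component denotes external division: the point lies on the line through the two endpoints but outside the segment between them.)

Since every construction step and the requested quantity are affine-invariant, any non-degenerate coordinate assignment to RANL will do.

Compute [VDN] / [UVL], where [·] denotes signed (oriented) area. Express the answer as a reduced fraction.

[VDN]:[UVL] = -4

Choose coordinates R = (0, 0), A = (1, 0), N = (0, 1), L = (2, 3).
1. V lies on line LA with LV:VA = 5:1 ⇒ V = (7/6, 1/2)
2. D lies on line NA with ND:DA = -5:4 ⇒ D = (5, -4)
3. U is the centroid of triangle LVR ⇒ U = (19/18, 7/6)
2·[VDN] = -10/3, 2·[UVL] = 5/6
[VDN]:[UVL] = -10/3:5/6 = -4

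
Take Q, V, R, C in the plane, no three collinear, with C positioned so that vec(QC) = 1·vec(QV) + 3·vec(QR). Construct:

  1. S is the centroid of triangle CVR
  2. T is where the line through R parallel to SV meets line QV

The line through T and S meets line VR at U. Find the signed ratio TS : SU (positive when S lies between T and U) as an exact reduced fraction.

Assign Q = (0, 0), V = (1, 0), R = (0, 1), C = (1, 3) — the answer is frame-independent, so this choice is without loss of generality.
1. S is the centroid of triangle CVR ⇒ S = (2/3, 4/3)
2. T is where the line through R parallel to SV meets line QV ⇒ T = (1/4, 0)
line TS meets VR at U = (3/7, 4/7)
S = T + t·(U−T) with t = 7/3, so TS:SU = 7/3:-4/3

TS:SU = -7/4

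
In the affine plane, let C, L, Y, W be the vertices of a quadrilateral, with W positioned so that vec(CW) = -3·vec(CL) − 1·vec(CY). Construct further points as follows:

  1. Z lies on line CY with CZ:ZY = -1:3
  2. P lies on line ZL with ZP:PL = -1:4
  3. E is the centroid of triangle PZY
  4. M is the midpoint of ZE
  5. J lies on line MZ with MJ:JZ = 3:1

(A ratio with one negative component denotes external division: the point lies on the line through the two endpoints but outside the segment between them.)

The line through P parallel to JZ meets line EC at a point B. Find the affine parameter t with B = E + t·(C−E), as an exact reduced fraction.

t = -3

Choose coordinates C = (0, 0), L = (1, 0), Y = (0, 1), W = (-3, -1).
1. Z lies on line CY with CZ:ZY = -1:3 ⇒ Z = (0, -1/2)
2. P lies on line ZL with ZP:PL = -1:4 ⇒ P = (-1/3, -2/3)
3. E is the centroid of triangle PZY ⇒ E = (-1/9, -1/18)
4. M is the midpoint of ZE ⇒ M = (-1/18, -5/18)
5. J lies on line MZ with MJ:JZ = 3:1 ⇒ J = (-1/72, -4/9)
through P parallel to JZ: direction (1/72, -1/18); meets EC at B = (-4/9, -2/9)
B = E + t·(C−E) with t = -3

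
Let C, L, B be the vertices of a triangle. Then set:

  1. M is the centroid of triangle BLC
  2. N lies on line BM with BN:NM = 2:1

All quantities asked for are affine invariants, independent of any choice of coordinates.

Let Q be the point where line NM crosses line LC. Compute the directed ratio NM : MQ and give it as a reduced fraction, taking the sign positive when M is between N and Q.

Set C = (0, 0), L = (1, 0), B = (0, 1); any affine frame gives the same invariant.
1. M is the centroid of triangle BLC ⇒ M = (1/3, 1/3)
2. N lies on line BM with BN:NM = 2:1 ⇒ N = (2/9, 5/9)
line NM meets LC at Q = (1/2, 0)
M = N + t·(Q−N) with t = 2/5, so NM:MQ = 2/5:3/5

NM:MQ = 2/3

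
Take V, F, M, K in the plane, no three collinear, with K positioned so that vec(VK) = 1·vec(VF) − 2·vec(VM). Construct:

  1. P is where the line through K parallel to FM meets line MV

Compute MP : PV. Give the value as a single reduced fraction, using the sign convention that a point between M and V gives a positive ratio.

MP:PV = -2

Choose coordinates V = (0, 0), F = (1, 0), M = (0, 1), K = (1, -2).
1. P is where the line through K parallel to FM meets line MV ⇒ P = (0, -1)
P = M + t·(V−M) with t = 2, so MP:PV = t:(1−t) = 2:-1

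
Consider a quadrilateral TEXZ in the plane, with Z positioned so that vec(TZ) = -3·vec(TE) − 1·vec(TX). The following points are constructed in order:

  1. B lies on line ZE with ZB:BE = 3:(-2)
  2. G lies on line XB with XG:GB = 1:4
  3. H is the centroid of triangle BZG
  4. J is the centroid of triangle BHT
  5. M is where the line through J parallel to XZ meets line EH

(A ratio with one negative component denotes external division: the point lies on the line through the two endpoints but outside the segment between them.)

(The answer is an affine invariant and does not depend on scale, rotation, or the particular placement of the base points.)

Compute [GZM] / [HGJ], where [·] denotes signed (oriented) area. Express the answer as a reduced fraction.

Choose coordinates T = (0, 0), E = (1, 0), X = (0, 1), Z = (-3, -1).
1. B lies on line ZE with ZB:BE = 3:(-2) ⇒ B = (9, 2)
2. G lies on line XB with XG:GB = 1:4 ⇒ G = (9/5, 6/5)
3. H is the centroid of triangle BZG ⇒ H = (13/5, 11/15)
4. J is the centroid of triangle BHT ⇒ J = (58/15, 41/45)
5. M is where the line through J parallel to XZ meets line EH ⇒ M = (29/5, 11/5)
2·[GZM] = 4, 2·[HGJ] = -11/15
[GZM]:[HGJ] = 4:-11/15 = -60/11

[GZM]:[HGJ] = -60/11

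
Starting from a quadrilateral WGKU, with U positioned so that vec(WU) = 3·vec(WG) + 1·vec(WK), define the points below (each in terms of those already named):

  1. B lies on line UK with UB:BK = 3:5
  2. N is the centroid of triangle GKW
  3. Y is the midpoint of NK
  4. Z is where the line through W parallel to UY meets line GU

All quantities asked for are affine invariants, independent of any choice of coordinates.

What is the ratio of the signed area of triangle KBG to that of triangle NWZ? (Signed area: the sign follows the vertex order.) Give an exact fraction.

Work in coordinates with W = (0, 0), G = (1, 0), K = (0, 1), U = (3, 1).
1. B lies on line UK with UB:BK = 3:5 ⇒ B = (15/8, 1)
2. N is the centroid of triangle GKW ⇒ N = (1/3, 1/3)
3. Y is the midpoint of NK ⇒ Y = (1/6, 2/3)
4. Z is where the line through W parallel to UY meets line GU ⇒ Z = (17/13, 2/13)
2·[KBG] = -15/8, 2·[NWZ] = 5/13
[KBG]:[NWZ] = -15/8:5/13 = -39/8

[KBG]:[NWZ] = -39/8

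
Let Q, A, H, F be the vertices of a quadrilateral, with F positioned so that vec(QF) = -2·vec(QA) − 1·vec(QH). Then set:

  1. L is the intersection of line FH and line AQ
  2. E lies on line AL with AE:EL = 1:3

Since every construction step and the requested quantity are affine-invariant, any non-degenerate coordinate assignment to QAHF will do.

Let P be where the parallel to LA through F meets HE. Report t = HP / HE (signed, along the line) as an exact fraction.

t = 2

Choose coordinates Q = (0, 0), A = (1, 0), H = (0, 1), F = (-2, -1).
1. L is the intersection of line FH and line AQ ⇒ L = (-1, 0)
2. E lies on line AL with AE:EL = 1:3 ⇒ E = (1/2, 0)
through F parallel to LA: direction (2, 0); meets HE at P = (1, -1)
P = H + t·(E−H) with t = 2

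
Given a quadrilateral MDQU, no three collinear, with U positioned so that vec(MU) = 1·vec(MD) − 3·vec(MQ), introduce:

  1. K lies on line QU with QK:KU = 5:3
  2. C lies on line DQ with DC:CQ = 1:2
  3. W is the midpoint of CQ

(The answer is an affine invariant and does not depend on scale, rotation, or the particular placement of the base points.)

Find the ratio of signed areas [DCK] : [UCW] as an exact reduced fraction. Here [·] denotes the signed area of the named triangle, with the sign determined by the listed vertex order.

Set M = (0, 0), D = (1, 0), Q = (0, 1), U = (1, -3); any affine frame gives the same invariant.
1. K lies on line QU with QK:KU = 5:3 ⇒ K = (5/8, -3/2)
2. C lies on line DQ with DC:CQ = 1:2 ⇒ C = (2/3, 1/3)
3. W is the midpoint of CQ ⇒ W = (1/3, 2/3)
2·[DCK] = 5/8, 2·[UCW] = 1
[DCK]:[UCW] = 5/8:1 = 5/8

[DCK]:[UCW] = 5/8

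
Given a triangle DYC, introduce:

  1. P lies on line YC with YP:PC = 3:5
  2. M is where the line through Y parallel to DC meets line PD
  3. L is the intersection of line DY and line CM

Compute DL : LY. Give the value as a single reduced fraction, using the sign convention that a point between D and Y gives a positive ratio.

Assign D = (0, 0), Y = (1, 0), C = (0, 1) — the answer is frame-independent, so this choice is without loss of generality.
1. P lies on line YC with YP:PC = 3:5 ⇒ P = (5/8, 3/8)
2. M is where the line through Y parallel to DC meets line PD ⇒ M = (1, 3/5)
3. L is the intersection of line DY and line CM ⇒ L = (5/2, 0)
L = D + t·(Y−D) with t = 5/2, so DL:LY = t:(1−t) = 5/2:-3/2

DL:LY = -5/3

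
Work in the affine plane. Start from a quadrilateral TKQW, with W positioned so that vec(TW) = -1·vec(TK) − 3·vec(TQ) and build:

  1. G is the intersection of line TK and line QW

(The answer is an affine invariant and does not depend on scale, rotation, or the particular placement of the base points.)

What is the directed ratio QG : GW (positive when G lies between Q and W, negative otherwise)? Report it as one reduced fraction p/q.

Assign T = (0, 0), K = (1, 0), Q = (0, 1), W = (-1, -3) — the answer is frame-independent, so this choice is without loss of generality.
1. G is the intersection of line TK and line QW ⇒ G = (-1/4, 0)
G = Q + t·(W−Q) with t = 1/4, so QG:GW = t:(1−t) = 1/4:3/4

QG:GW = 1/3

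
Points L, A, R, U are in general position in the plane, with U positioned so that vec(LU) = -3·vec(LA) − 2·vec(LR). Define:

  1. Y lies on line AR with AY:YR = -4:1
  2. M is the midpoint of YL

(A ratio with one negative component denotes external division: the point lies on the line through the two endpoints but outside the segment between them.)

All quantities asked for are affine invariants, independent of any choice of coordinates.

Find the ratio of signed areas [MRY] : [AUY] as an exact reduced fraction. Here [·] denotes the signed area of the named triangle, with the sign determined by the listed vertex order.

[MRY]:[AUY] = -1/48

Work in coordinates with L = (0, 0), A = (1, 0), R = (0, 1), U = (-3, -2).
1. Y lies on line AR with AY:YR = -4:1 ⇒ Y = (-1/3, 4/3)
2. M is the midpoint of YL ⇒ M = (-1/6, 2/3)
2·[MRY] = 1/6, 2·[AUY] = -8
[MRY]:[AUY] = 1/6:-8 = -1/48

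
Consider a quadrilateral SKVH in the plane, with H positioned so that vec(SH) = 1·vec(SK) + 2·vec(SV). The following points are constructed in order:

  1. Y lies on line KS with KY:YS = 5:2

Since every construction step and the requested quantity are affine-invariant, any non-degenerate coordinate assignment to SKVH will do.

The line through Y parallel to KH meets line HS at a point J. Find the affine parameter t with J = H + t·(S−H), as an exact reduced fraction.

Work in coordinates with S = (0, 0), K = (1, 0), V = (0, 1), H = (1, 2).
1. Y lies on line KS with KY:YS = 5:2 ⇒ Y = (2/7, 0)
through Y parallel to KH: direction (0, 2); meets HS at J = (2/7, 4/7)
J = H + t·(S−H) with t = 5/7

t = 5/7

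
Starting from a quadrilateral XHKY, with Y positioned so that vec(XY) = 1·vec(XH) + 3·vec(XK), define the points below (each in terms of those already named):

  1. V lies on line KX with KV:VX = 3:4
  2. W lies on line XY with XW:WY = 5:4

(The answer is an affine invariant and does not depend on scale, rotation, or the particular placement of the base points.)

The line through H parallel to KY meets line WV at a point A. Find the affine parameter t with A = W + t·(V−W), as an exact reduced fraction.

t = -161

Assign X = (0, 0), H = (1, 0), K = (0, 1), Y = (1, 3) — the answer is frame-independent, so this choice is without loss of generality.
1. V lies on line KX with KV:VX = 3:4 ⇒ V = (0, 4/7)
2. W lies on line XY with XW:WY = 5:4 ⇒ W = (5/9, 5/3)
through H parallel to KY: direction (1, 2); meets WV at A = (90, 178)
A = W + t·(V−W) with t = -161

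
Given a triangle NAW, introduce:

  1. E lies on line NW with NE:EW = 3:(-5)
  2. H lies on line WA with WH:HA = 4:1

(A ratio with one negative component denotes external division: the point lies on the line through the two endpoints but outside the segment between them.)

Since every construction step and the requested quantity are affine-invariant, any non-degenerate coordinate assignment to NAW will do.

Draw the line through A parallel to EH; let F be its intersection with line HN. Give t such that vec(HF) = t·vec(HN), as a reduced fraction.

t = -5/12

Choose coordinates N = (0, 0), A = (1, 0), W = (0, 1).
1. E lies on line NW with NE:EW = 3:(-5) ⇒ E = (0, -3/2)
2. H lies on line WA with WH:HA = 4:1 ⇒ H = (4/5, 1/5)
through A parallel to EH: direction (4/5, 17/10); meets HN at F = (17/15, 17/60)
F = H + t·(N−H) with t = -5/12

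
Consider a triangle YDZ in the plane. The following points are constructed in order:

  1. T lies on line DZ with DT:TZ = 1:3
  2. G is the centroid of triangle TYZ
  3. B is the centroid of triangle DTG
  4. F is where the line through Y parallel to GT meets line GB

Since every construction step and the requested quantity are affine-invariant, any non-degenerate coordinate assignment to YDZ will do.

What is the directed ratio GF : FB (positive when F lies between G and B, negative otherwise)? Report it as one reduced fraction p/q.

Choose coordinates Y = (0, 0), D = (1, 0), Z = (0, 1).
1. T lies on line DZ with DT:TZ = 1:3 ⇒ T = (3/4, 1/4)
2. G is the centroid of triangle TYZ ⇒ G = (1/4, 5/12)
3. B is the centroid of triangle DTG ⇒ B = (2/3, 2/9)
4. F is where the line through Y parallel to GT meets line GB ⇒ F = (4, -4/3)
F = G + t·(B−G) with t = 9, so GF:FB = t:(1−t) = 9:-8

GF:FB = -9/8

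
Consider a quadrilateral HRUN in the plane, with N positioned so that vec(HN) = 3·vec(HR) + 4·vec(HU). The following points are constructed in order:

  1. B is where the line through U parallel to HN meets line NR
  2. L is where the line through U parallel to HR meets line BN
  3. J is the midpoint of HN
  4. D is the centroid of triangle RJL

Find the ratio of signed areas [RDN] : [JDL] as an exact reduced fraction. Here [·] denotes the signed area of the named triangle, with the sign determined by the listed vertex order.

[RDN]:[JDL] = -4

Choose coordinates H = (0, 0), R = (1, 0), U = (0, 1), N = (3, 4).
1. B is where the line through U parallel to HN meets line NR ⇒ B = (9/2, 7)
2. L is where the line through U parallel to HR meets line BN ⇒ L = (3/2, 1)
3. J is the midpoint of HN ⇒ J = (3/2, 2)
4. D is the centroid of triangle RJL ⇒ D = (4/3, 1)
2·[RDN] = -2/3, 2·[JDL] = 1/6
[RDN]:[JDL] = -2/3:1/6 = -4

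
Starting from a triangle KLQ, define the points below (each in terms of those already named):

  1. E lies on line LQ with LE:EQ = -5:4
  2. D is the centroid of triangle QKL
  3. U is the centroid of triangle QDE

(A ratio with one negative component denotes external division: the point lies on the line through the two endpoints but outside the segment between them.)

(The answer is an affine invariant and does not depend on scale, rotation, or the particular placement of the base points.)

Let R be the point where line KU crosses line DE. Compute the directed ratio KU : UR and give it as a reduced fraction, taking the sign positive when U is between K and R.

KU:UR = -31/4

Work in coordinates with K = (0, 0), L = (1, 0), Q = (0, 1).
1. E lies on line LQ with LE:EQ = -5:4 ⇒ E = (-4, 5)
2. D is the centroid of triangle QKL ⇒ D = (1/3, 1/3)
3. U is the centroid of triangle QDE ⇒ U = (-11/9, 19/9)
line KU meets DE at R = (-33/31, 57/31)
U = K + t·(R−K) with t = 31/27, so KU:UR = 31/27:-4/27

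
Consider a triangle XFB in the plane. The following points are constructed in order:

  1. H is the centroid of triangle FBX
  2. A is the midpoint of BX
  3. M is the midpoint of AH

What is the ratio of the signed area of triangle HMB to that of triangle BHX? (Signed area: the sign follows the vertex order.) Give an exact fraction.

Assign X = (0, 0), F = (1, 0), B = (0, 1) — the answer is frame-independent, so this choice is without loss of generality.
1. H is the centroid of triangle FBX ⇒ H = (1/3, 1/3)
2. A is the midpoint of BX ⇒ A = (0, 1/2)
3. M is the midpoint of AH ⇒ M = (1/6, 5/12)
2·[HMB] = -1/12, 2·[BHX] = -1/3
[HMB]:[BHX] = -1/12:-1/3 = 1/4

[HMB]:[BHX] = 1/4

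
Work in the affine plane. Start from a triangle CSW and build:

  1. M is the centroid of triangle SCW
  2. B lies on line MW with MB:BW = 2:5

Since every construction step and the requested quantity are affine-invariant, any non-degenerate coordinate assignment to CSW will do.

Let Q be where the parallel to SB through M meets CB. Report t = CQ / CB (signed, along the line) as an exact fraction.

Work in coordinates with C = (0, 0), S = (1, 0), W = (0, 1).
1. M is the centroid of triangle SCW ⇒ M = (1/3, 1/3)
2. B lies on line MW with MB:BW = 2:5 ⇒ B = (5/21, 11/21)
through M parallel to SB: direction (-16/21, 11/21); meets CB at Q = (15/77, 3/7)
Q = C + t·(B−C) with t = 9/11

t = 9/11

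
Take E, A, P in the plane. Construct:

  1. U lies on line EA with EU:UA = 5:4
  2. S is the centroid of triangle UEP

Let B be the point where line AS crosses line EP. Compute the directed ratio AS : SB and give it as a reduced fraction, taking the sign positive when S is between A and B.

AS:SB = 22/5

Work in coordinates with E = (0, 0), A = (1, 0), P = (0, 1).
1. U lies on line EA with EU:UA = 5:4 ⇒ U = (5/9, 0)
2. S is the centroid of triangle UEP ⇒ S = (5/27, 1/3)
line AS meets EP at B = (0, 9/22)
S = A + t·(B−A) with t = 22/27, so AS:SB = 22/27:5/27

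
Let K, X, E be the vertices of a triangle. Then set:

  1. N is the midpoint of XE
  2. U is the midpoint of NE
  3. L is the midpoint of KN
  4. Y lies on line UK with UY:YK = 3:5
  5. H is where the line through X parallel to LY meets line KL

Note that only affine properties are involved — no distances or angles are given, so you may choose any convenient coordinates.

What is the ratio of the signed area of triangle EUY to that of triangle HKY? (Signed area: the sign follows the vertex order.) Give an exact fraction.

Choose coordinates K = (0, 0), X = (1, 0), E = (0, 1).
1. N is the midpoint of XE ⇒ N = (1/2, 1/2)
2. U is the midpoint of NE ⇒ U = (1/4, 3/4)
3. L is the midpoint of KN ⇒ L = (1/4, 1/4)
4. Y lies on line UK with UY:YK = 3:5 ⇒ Y = (5/32, 15/32)
5. H is where the line through X parallel to LY meets line KL ⇒ H = (7/10, 7/10)
2·[EUY] = -3/32, 2·[HKY] = -7/32
[EUY]:[HKY] = -3/32:-7/32 = 3/7

[EUY]:[HKY] = 3/7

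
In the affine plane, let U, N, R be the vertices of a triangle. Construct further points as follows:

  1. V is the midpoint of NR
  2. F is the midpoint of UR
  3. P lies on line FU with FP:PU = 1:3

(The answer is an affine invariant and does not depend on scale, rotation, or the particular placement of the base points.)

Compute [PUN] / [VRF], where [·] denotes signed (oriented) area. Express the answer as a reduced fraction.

Assign U = (0, 0), N = (1, 0), R = (0, 1) — the answer is frame-independent, so this choice is without loss of generality.
1. V is the midpoint of NR ⇒ V = (1/2, 1/2)
2. F is the midpoint of UR ⇒ F = (0, 1/2)
3. P lies on line FU with FP:PU = 1:3 ⇒ P = (0, 3/8)
2·[PUN] = 3/8, 2·[VRF] = 1/4
[PUN]:[VRF] = 3/8:1/4 = 3/2

[PUN]:[VRF] = 3/2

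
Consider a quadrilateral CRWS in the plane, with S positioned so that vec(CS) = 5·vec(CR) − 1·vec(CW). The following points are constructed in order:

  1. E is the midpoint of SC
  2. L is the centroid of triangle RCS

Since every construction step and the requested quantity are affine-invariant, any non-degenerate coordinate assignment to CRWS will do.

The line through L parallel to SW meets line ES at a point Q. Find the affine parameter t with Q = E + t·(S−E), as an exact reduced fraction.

Choose coordinates C = (0, 0), R = (1, 0), W = (0, 1), S = (5, -1).
1. E is the midpoint of SC ⇒ E = (5/2, -1/2)
2. L is the centroid of triangle RCS ⇒ L = (2, -1/3)
through L parallel to SW: direction (-5, 2); meets ES at Q = (7/3, -7/15)
Q = E + t·(S−E) with t = -1/15

t = -1/15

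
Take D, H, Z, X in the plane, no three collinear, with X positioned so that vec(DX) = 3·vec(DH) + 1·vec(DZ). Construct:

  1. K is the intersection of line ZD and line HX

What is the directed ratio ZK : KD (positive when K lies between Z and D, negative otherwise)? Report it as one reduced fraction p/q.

Set D = (0, 0), H = (1, 0), Z = (0, 1), X = (3, 1); any affine frame gives the same invariant.
1. K is the intersection of line ZD and line HX ⇒ K = (0, -1/2)
K = Z + t·(D−Z) with t = 3/2, so ZK:KD = t:(1−t) = 3/2:-1/2

ZK:KD = -3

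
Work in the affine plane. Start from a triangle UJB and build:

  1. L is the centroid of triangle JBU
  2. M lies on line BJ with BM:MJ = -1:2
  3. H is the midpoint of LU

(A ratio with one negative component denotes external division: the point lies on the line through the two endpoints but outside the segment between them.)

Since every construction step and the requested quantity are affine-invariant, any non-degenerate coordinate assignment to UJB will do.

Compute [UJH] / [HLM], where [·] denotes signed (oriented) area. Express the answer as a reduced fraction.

Work in coordinates with U = (0, 0), J = (1, 0), B = (0, 1).
1. L is the centroid of triangle JBU ⇒ L = (1/3, 1/3)
2. M lies on line BJ with BM:MJ = -1:2 ⇒ M = (-1, 2)
3. H is the midpoint of LU ⇒ H = (1/6, 1/6)
2·[UJH] = 1/6, 2·[HLM] = 1/2
[UJH]:[HLM] = 1/6:1/2 = 1/3

[UJH]:[HLM] = 1/3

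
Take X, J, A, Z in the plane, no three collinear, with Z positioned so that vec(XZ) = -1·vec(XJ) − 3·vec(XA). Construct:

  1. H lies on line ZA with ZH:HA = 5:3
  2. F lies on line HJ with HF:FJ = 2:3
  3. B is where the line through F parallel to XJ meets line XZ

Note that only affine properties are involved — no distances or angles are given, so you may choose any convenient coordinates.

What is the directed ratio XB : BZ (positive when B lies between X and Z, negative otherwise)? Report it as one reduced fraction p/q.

XB:BZ = 1/9

Assign X = (0, 0), J = (1, 0), A = (0, 1), Z = (-1, -3) — the answer is frame-independent, so this choice is without loss of generality.
1. H lies on line ZA with ZH:HA = 5:3 ⇒ H = (-3/8, -1/2)
2. F lies on line HJ with HF:FJ = 2:3 ⇒ F = (7/40, -3/10)
3. B is where the line through F parallel to XJ meets line XZ ⇒ B = (-1/10, -3/10)
B = X + t·(Z−X) with t = 1/10, so XB:BZ = t:(1−t) = 1/10:9/10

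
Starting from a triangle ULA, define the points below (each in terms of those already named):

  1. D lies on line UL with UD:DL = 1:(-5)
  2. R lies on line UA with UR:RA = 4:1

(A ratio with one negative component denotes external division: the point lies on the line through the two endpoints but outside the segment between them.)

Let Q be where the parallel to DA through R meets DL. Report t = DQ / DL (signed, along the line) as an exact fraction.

Choose coordinates U = (0, 0), L = (1, 0), A = (0, 1).
1. D lies on line UL with UD:DL = 1:(-5) ⇒ D = (-1/4, 0)
2. R lies on line UA with UR:RA = 4:1 ⇒ R = (0, 4/5)
through R parallel to DA: direction (1/4, 1); meets DL at Q = (-1/5, 0)
Q = D + t·(L−D) with t = 1/25

t = 1/25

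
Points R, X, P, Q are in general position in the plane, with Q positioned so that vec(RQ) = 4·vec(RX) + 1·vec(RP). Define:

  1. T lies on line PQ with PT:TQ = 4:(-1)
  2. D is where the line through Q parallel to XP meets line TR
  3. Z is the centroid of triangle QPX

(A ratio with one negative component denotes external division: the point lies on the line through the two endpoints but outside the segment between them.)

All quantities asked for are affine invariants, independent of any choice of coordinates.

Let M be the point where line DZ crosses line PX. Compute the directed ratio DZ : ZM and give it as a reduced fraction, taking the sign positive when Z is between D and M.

DZ:ZM = 2

Choose coordinates R = (0, 0), X = (1, 0), P = (0, 1), Q = (4, 1).
1. T lies on line PQ with PT:TQ = 4:(-1) ⇒ T = (16/3, 1)
2. D is where the line through Q parallel to XP meets line TR ⇒ D = (80/19, 15/19)
3. Z is the centroid of triangle QPX ⇒ Z = (5/3, 2/3)
line DZ meets PX at M = (15/38, 23/38)
Z = D + t·(M−D) with t = 2/3, so DZ:ZM = 2/3:1/3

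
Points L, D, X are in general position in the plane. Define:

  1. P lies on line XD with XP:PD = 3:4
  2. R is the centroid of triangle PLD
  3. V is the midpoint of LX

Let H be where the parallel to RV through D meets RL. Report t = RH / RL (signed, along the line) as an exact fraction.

t = -3/10

Set L = (0, 0), D = (1, 0), X = (0, 1); any affine frame gives the same invariant.
1. P lies on line XD with XP:PD = 3:4 ⇒ P = (3/7, 4/7)
2. R is the centroid of triangle PLD ⇒ R = (10/21, 4/21)
3. V is the midpoint of LX ⇒ V = (0, 1/2)
through D parallel to RV: direction (-10/21, 13/42); meets RL at H = (13/21, 26/105)
H = R + t·(L−R) with t = -3/10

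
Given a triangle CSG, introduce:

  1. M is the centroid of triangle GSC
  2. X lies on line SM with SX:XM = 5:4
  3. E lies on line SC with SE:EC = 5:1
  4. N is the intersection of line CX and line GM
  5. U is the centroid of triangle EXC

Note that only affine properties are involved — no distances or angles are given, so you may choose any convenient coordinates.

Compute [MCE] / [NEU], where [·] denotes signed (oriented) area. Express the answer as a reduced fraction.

Assign C = (0, 0), S = (1, 0), G = (0, 1) — the answer is frame-independent, so this choice is without loss of generality.
1. M is the centroid of triangle GSC ⇒ M = (1/3, 1/3)
2. X lies on line SM with SX:XM = 5:4 ⇒ X = (17/27, 5/27)
3. E lies on line SC with SE:EC = 5:1 ⇒ E = (1/6, 0)
4. N is the intersection of line CX and line GM ⇒ N = (17/39, 5/39)
5. U is the centroid of triangle EXC ⇒ U = (43/162, 5/81)
2·[MCE] = 1/18, 2·[NEU] = -25/6318
[MCE]:[NEU] = 1/18:-25/6318 = -351/25

[MCE]:[NEU] = -351/25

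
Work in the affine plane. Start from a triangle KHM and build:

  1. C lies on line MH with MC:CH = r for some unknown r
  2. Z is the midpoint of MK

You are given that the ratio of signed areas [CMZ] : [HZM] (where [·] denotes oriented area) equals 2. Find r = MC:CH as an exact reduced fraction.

r = -2/3

Choose coordinates K = (0, 0), H = (1, 0), M = (0, 1).
1. With MC:CH = r, write λ = r/(r+1) so C = M + λ·(H−M); C is affine-linear in λ
2. Z is the midpoint of MK ⇒ Z = (0, 1/2)
Every point depending on C is an affine combination of C and λ-independent points, so each such coordinate is linear in λ; the λ² term in each signed area is a multiple of (H−M)×(H−M) = 0, so 2·[CMZ] and 2·[HZM] are each linear in λ. Evaluating at λ=0 and λ=1:
  2·[CMZ] = 1/2·λ,   2·[HZM] = -1/2
So [CMZ]:[HZM] = (1/2·λ) / (-1/2). Setting this equal to 2:
  1/2·λ = 2·(-1/2)  ⇒  λ = -2
Then r = λ/(1−λ) = (-2)/(3) = -2/3. Check: with r = -2/3, C = (-2, 3) and [CMZ]:[HZM] = 2 as required.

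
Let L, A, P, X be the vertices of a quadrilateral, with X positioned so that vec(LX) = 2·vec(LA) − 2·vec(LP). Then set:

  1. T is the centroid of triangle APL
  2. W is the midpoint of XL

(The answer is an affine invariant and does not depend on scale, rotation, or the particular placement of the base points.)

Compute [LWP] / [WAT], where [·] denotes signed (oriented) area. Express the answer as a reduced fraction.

[LWP]:[WAT] = 3/2

Assign L = (0, 0), A = (1, 0), P = (0, 1), X = (2, -2) — the answer is frame-independent, so this choice is without loss of generality.
1. T is the centroid of triangle APL ⇒ T = (1/3, 1/3)
2. W is the midpoint of XL ⇒ W = (1, -1)
2·[LWP] = 1, 2·[WAT] = 2/3
[LWP]:[WAT] = 1:2/3 = 3/2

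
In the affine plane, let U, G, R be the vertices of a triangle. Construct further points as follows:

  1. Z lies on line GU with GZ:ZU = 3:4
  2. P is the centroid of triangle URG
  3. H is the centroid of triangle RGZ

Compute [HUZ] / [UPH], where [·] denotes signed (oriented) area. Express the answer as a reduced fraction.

[HUZ]:[UPH] = -3

Choose coordinates U = (0, 0), G = (1, 0), R = (0, 1).
1. Z lies on line GU with GZ:ZU = 3:4 ⇒ Z = (4/7, 0)
2. P is the centroid of triangle URG ⇒ P = (1/3, 1/3)
3. H is the centroid of triangle RGZ ⇒ H = (11/21, 1/3)
2·[HUZ] = 4/21, 2·[UPH] = -4/63
[HUZ]:[UPH] = 4/21:-4/63 = -3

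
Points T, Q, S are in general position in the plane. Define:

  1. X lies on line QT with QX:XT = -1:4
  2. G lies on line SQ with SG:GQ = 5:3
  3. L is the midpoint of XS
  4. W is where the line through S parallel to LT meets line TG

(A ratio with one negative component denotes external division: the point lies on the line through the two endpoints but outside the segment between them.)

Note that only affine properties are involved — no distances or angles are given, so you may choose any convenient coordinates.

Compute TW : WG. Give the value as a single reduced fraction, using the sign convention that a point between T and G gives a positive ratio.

Choose coordinates T = (0, 0), Q = (1, 0), S = (0, 1).
1. X lies on line QT with QX:XT = -1:4 ⇒ X = (4/3, 0)
2. G lies on line SQ with SG:GQ = 5:3 ⇒ G = (5/8, 3/8)
3. L is the midpoint of XS ⇒ L = (2/3, 1/2)
4. W is where the line through S parallel to LT meets line TG ⇒ W = (-20/3, -4)
W = T + t·(G−T) with t = -32/3, so TW:WG = t:(1−t) = -32/3:35/3

TW:WG = -32/35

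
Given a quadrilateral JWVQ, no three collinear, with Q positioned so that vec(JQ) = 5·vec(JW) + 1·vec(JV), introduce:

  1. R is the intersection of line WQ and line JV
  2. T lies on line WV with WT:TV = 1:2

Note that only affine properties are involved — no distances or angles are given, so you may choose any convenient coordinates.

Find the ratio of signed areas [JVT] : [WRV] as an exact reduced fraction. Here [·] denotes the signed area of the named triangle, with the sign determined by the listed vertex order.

Choose coordinates J = (0, 0), W = (1, 0), V = (0, 1), Q = (5, 1).
1. R is the intersection of line WQ and line JV ⇒ R = (0, -1/4)
2. T lies on line WV with WT:TV = 1:2 ⇒ T = (2/3, 1/3)
2·[JVT] = -2/3, 2·[WRV] = -5/4
[JVT]:[WRV] = -2/3:-5/4 = 8/15

[JVT]:[WRV] = 8/15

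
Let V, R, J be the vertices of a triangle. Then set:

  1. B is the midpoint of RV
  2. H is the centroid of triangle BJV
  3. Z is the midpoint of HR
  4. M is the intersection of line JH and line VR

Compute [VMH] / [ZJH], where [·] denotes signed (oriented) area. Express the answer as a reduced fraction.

[VMH]:[ZJH] = 1/3

Set V = (0, 0), R = (1, 0), J = (0, 1); any affine frame gives the same invariant.
1. B is the midpoint of RV ⇒ B = (1/2, 0)
2. H is the centroid of triangle BJV ⇒ H = (1/6, 1/3)
3. Z is the midpoint of HR ⇒ Z = (7/12, 1/6)
4. M is the intersection of line JH and line VR ⇒ M = (1/4, 0)
2·[VMH] = 1/12, 2·[ZJH] = 1/4
[VMH]:[ZJH] = 1/12:1/4 = 1/3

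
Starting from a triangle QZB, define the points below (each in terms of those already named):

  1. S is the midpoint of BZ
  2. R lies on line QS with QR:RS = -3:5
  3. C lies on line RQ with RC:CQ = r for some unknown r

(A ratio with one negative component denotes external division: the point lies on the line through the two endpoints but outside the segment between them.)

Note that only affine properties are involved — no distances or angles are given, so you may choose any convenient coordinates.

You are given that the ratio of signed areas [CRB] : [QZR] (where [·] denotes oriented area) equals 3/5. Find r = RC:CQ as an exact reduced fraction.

r = 3/2

Work in coordinates with Q = (0, 0), Z = (1, 0), B = (0, 1).
1. S is the midpoint of BZ ⇒ S = (1/2, 1/2)
2. R lies on line QS with QR:RS = -3:5 ⇒ R = (-3/4, -3/4)
3. With RC:CQ = r, write λ = r/(r+1) so C = R + λ·(Q−R); C is affine-linear in λ
Every point depending on C is an affine combination of C and λ-independent points, so each such coordinate is linear in λ; the λ² term in each signed area is a multiple of (Q−R)×(Q−R) = 0, so 2·[CRB] and 2·[QZR] are each linear in λ. Evaluating at λ=0 and λ=1:
  2·[CRB] = -3/4·λ,   2·[QZR] = -3/4
So [CRB]:[QZR] = (-3/4·λ) / (-3/4). Setting this equal to 3/5:
  -3/4·λ = 3/5·(-3/4)  ⇒  λ = 3/5
Then r = λ/(1−λ) = (3/5)/(2/5) = 3/2. Check: with r = 3/2, C = (-3/10, -3/10) and [CRB]:[QZR] = 3/5 as required.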